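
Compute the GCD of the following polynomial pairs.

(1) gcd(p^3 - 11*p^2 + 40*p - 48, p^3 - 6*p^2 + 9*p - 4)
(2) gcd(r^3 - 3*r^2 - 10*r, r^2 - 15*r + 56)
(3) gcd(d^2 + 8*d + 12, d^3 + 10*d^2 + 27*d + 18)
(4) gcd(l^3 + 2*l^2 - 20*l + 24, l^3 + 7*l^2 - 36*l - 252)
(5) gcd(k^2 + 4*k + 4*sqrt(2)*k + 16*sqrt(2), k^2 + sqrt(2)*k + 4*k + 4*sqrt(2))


(1) = gcd((p - 4)^2*(p - 3), (p - 4)*(p - 1)^2) = p - 4
(2) = gcd(r*(r - 5)*(r + 2), (r - 8)*(r - 7)) = 1
(3) = gcd((d + 2)*(d + 6), (d + 1)*(d + 3)*(d + 6)) = d + 6
(4) = l + 6
(5) = gcd((k + 4)*(k + 4*sqrt(2)), (k + 4)*(k + sqrt(2))) = k + 4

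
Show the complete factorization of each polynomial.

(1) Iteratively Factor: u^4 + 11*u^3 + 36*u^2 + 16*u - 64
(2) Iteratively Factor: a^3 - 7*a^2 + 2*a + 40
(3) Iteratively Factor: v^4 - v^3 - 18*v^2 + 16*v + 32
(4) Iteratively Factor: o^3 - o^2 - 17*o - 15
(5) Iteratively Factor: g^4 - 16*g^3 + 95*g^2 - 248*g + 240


(1) = (u + 4)*(u^3 + 7*u^2 + 8*u - 16) = (u + 4)^2*(u^2 + 3*u - 4) = (u - 1)*(u + 4)^2*(u + 4)
(2) = (a + 2)*(a^2 - 9*a + 20) = (a - 4)*(a + 2)*(a - 5)
(3) = (v - 2)*(v^3 + v^2 - 16*v - 16) = (v - 4)*(v - 2)*(v^2 + 5*v + 4) = (v - 4)*(v - 2)*(v + 1)*(v + 4)
(4) = (o + 1)*(o^2 - 2*o - 15) = (o + 1)*(o + 3)*(o - 5)
(5) = (g - 4)*(g^3 - 12*g^2 + 47*g - 60) = (g - 5)*(g - 4)*(g^2 - 7*g + 12) = (g - 5)*(g - 4)^2*(g - 3)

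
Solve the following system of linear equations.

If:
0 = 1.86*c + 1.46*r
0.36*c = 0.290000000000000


Then:
c = 0.81
r = -1.03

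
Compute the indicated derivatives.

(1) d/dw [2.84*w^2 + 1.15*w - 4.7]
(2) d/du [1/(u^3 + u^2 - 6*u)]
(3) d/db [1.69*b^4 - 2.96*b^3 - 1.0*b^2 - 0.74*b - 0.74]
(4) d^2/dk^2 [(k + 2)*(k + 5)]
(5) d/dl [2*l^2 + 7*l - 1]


(1) = 5.68*w + 1.15
(2) = (-3*u^2 - 2*u + 6)/(u^2*(u^2 + u - 6)^2)
(3) = 6.76*b^3 - 8.88*b^2 - 2.0*b - 0.74
(4) = 2
(5) = 4*l + 7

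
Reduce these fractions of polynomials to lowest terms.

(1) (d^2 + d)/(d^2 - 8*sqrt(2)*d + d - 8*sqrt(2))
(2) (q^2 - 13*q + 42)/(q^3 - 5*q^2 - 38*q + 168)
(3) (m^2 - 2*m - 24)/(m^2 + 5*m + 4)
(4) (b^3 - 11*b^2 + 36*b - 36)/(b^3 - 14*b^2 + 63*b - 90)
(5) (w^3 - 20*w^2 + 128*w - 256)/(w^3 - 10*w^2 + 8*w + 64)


(1) = d/(d - 8*sqrt(2))
(2) = (q - 6)/(q^2 + 2*q - 24)
(3) = (m - 6)/(m + 1)
(4) = (b - 2)/(b - 5)
(5) = (w - 8)/(w + 2)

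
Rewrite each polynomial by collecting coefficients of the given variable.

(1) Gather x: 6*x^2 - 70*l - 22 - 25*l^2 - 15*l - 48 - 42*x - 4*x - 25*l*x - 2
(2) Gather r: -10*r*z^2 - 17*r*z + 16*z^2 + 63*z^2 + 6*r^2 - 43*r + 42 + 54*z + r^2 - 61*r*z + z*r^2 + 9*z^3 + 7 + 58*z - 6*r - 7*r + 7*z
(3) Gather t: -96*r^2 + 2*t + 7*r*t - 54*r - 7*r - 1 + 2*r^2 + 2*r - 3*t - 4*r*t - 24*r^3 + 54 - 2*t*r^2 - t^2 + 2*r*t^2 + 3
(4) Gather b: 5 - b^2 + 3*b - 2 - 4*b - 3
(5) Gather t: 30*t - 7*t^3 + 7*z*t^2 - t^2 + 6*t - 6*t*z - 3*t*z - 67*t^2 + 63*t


(1) = -25*l^2 - 85*l + 6*x^2 + x*(-25*l - 46) - 72
(2) = r^2*(z + 7) + r*(-10*z^2 - 78*z - 56) + 9*z^3 + 79*z^2 + 119*z + 49
(3) = -24*r^3 - 94*r^2 - 59*r + t^2*(2*r - 1) + t*(-2*r^2 + 3*r - 1) + 56
(4) = -b^2 - b
(5) = -7*t^3 + t^2*(7*z - 68) + t*(99 - 9*z)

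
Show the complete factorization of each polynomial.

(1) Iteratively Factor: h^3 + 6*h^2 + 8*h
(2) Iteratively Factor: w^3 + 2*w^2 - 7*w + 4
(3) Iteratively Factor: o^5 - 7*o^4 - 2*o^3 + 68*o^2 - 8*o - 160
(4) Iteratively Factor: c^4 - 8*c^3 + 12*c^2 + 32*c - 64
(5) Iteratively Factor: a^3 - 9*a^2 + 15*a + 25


(1) = (h + 2)*(h^2 + 4*h) = h*(h + 2)*(h + 4)
(2) = (w + 4)*(w^2 - 2*w + 1) = (w - 1)*(w + 4)*(w - 1)
(3) = (o - 2)*(o^4 - 5*o^3 - 12*o^2 + 44*o + 80) = (o - 4)*(o - 2)*(o^3 - o^2 - 16*o - 20) = (o - 4)*(o - 2)*(o + 2)*(o^2 - 3*o - 10) = (o - 4)*(o - 2)*(o + 2)^2*(o - 5)
(4) = (c + 2)*(c^3 - 10*c^2 + 32*c - 32) = (c - 4)*(c + 2)*(c^2 - 6*c + 8) = (c - 4)^2*(c + 2)*(c - 2)
(5) = (a + 1)*(a^2 - 10*a + 25) = (a - 5)*(a + 1)*(a - 5)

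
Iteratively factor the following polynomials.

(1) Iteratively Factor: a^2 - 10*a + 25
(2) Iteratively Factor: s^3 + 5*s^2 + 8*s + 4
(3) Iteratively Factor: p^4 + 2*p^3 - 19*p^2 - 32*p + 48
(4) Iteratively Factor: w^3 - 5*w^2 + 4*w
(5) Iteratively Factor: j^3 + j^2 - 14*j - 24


(1) = (a - 5)*(a - 5)
(2) = (s + 2)*(s^2 + 3*s + 2) = (s + 1)*(s + 2)*(s + 2)
(3) = (p + 4)*(p^3 - 2*p^2 - 11*p + 12) = (p - 4)*(p + 4)*(p^2 + 2*p - 3) = (p - 4)*(p - 1)*(p + 4)*(p + 3)
(4) = (w - 4)*(w^2 - w) = (w - 4)*(w - 1)*(w)
(5) = (j - 4)*(j^2 + 5*j + 6) = (j - 4)*(j + 2)*(j + 3)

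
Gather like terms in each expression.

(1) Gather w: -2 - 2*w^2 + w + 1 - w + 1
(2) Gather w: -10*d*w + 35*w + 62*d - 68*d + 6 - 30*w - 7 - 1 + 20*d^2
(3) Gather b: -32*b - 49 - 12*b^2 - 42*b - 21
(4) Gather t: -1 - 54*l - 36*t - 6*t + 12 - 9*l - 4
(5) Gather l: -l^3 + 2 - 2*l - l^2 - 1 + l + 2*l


(1) = -2*w^2
(2) = 20*d^2 - 6*d + w*(5 - 10*d) - 2
(3) = -12*b^2 - 74*b - 70
(4) = -63*l - 42*t + 7
(5) = -l^3 - l^2 + l + 1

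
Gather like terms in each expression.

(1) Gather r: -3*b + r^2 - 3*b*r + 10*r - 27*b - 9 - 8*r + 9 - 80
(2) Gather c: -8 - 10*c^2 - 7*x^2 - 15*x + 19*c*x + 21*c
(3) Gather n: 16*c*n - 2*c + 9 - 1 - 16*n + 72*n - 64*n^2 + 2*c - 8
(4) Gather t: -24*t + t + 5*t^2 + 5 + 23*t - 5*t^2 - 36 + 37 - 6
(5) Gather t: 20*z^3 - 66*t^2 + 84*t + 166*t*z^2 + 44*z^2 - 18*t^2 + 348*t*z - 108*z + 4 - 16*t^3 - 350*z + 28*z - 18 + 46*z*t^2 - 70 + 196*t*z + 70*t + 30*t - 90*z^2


(1) = -30*b + r^2 + r*(2 - 3*b) - 80
(2) = -10*c^2 + c*(19*x + 21) - 7*x^2 - 15*x - 8
(3) = -64*n^2 + n*(16*c + 56)
(4) = 0
(5) = -16*t^3 + t^2*(46*z - 84) + t*(166*z^2 + 544*z + 184) + 20*z^3 - 46*z^2 - 430*z - 84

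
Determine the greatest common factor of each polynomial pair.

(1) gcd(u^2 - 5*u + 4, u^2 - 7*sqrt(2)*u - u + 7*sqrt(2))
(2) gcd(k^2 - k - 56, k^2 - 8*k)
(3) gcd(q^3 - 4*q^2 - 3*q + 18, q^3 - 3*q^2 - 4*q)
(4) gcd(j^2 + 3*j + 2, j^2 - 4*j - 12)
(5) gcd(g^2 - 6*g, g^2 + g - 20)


(1) = u - 1
(2) = gcd((k - 8)*(k + 7), k*(k - 8)) = k - 8
(3) = gcd((q - 3)^2*(q + 2), q*(q - 4)*(q + 1)) = 1
(4) = gcd((j + 1)*(j + 2), (j - 6)*(j + 2)) = j + 2
(5) = 1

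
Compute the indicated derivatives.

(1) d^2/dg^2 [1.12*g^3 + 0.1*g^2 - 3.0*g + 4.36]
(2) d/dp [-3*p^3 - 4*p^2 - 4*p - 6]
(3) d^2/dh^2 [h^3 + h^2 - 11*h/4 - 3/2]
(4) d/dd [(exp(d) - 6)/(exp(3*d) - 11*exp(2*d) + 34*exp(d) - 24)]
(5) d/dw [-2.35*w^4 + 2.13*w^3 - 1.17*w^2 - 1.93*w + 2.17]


(1) = 6.72*g + 0.2
(2) = -9*p^2 - 8*p - 4
(3) = 6*h + 2
(4) = (5 - 2*exp(d))*exp(d)/(exp(4*d) - 10*exp(3*d) + 33*exp(2*d) - 40*exp(d) + 16)
(5) = -9.4*w^3 + 6.39*w^2 - 2.34*w - 1.93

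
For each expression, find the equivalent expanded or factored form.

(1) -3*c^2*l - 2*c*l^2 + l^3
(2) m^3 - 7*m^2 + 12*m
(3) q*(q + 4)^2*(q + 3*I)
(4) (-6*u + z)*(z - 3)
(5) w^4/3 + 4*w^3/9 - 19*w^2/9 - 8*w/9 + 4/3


(1) = l*(-3*c + l)*(c + l)
(2) = m*(m - 4)*(m - 3)
(3) = q^4 + 8*q^3 + 3*I*q^3 + 16*q^2 + 24*I*q^2 + 48*I*q
(4) = -6*u*z + 18*u + z^2 - 3*z
(5) = (w/3 + 1)*(w - 2)*(w - 2/3)*(w + 1)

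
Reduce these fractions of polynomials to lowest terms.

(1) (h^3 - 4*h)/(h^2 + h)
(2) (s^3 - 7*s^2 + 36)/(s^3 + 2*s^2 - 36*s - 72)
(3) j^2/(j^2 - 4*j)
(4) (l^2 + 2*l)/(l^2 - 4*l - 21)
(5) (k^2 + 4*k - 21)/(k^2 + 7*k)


(1) = (h^2 - 4)/(h + 1)
(2) = (s - 3)/(s + 6)
(3) = j/(j - 4)
(4) = (l^2 + 2*l)/(l^2 - 4*l - 21)
(5) = (k - 3)/k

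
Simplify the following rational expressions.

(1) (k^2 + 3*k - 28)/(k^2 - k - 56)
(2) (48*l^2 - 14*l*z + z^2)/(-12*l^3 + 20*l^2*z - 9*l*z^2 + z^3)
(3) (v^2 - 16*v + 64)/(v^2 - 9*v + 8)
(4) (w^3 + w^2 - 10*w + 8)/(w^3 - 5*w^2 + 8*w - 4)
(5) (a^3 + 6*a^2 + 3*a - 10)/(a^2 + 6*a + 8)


(1) = (k - 4)/(k - 8)
(2) = (-8*l + z)/(2*l^2 - 3*l*z + z^2)
(3) = (v - 8)/(v - 1)
(4) = (w + 4)/(w - 2)
(5) = (a^2 + 4*a - 5)/(a + 4)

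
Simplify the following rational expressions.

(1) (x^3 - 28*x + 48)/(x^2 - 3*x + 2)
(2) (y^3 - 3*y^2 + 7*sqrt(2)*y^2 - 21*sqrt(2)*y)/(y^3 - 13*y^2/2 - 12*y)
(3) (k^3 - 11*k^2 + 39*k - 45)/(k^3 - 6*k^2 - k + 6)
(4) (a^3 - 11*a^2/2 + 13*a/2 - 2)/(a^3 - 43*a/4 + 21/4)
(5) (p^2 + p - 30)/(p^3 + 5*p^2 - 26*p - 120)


(1) = (x^2 + 2*x - 24)/(x - 1)
(2) = (2*y^2 + y*(-6 + 14*sqrt(2)) - 42*sqrt(2))/(2*y^2 - 13*y - 24)
(3) = (k^3 - 11*k^2 + 39*k - 45)/(k^3 - 6*k^2 - k + 6)
(4) = (2*a^2 - 10*a + 8)/(2*a^2 + a - 21)
(5) = 1/(p + 4)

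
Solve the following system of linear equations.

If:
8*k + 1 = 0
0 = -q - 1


Then:
k = -1/8
q = -1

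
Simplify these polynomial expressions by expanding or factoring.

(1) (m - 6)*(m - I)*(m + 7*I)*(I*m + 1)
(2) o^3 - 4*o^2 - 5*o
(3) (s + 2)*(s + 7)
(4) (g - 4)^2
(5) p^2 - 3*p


(1) = I*m^4 - 5*m^3 - 6*I*m^3 + 30*m^2 + 13*I*m^2 + 7*m - 78*I*m - 42
(2) = o*(o - 5)*(o + 1)
(3) = s^2 + 9*s + 14
(4) = g^2 - 8*g + 16
(5) = p*(p - 3)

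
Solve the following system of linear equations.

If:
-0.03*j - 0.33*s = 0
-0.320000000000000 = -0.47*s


Then:
j = -7.49
s = 0.68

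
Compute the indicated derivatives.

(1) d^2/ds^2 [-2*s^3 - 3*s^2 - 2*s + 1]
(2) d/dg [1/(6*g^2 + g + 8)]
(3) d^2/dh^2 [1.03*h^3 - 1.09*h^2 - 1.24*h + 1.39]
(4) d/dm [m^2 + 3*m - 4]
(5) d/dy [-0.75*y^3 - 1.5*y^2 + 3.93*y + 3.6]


(1) = -12*s - 6
(2) = (-12*g - 1)/(6*g^2 + g + 8)^2
(3) = 6.18*h - 2.18
(4) = 2*m + 3
(5) = -2.25*y^2 - 3.0*y + 3.93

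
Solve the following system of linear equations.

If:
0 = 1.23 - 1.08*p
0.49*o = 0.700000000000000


Then:
o = 1.43
p = 1.14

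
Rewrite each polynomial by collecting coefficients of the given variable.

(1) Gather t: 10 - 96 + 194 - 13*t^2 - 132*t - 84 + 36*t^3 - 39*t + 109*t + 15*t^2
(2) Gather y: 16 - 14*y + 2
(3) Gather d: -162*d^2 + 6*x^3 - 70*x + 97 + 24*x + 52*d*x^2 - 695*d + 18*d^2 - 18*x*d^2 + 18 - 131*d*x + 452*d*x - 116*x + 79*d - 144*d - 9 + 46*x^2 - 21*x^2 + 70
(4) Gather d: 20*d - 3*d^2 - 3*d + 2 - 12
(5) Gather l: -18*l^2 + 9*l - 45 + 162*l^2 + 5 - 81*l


(1) = 36*t^3 + 2*t^2 - 62*t + 24
(2) = 18 - 14*y
(3) = d^2*(-18*x - 144) + d*(52*x^2 + 321*x - 760) + 6*x^3 + 25*x^2 - 162*x + 176
(4) = -3*d^2 + 17*d - 10
(5) = 144*l^2 - 72*l - 40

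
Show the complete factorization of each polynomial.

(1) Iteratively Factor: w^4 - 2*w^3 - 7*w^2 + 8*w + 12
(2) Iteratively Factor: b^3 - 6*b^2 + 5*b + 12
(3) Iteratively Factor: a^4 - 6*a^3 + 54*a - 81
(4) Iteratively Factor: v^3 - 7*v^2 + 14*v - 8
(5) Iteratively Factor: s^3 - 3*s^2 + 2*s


(1) = (w + 1)*(w^3 - 3*w^2 - 4*w + 12) = (w - 2)*(w + 1)*(w^2 - w - 6) = (w - 2)*(w + 1)*(w + 2)*(w - 3)
(2) = (b - 3)*(b^2 - 3*b - 4) = (b - 3)*(b + 1)*(b - 4)
(3) = (a + 3)*(a^3 - 9*a^2 + 27*a - 27) = (a - 3)*(a + 3)*(a^2 - 6*a + 9) = (a - 3)^2*(a + 3)*(a - 3)
(4) = (v - 4)*(v^2 - 3*v + 2) = (v - 4)*(v - 1)*(v - 2)
(5) = (s - 1)*(s^2 - 2*s) = (s - 2)*(s - 1)*(s)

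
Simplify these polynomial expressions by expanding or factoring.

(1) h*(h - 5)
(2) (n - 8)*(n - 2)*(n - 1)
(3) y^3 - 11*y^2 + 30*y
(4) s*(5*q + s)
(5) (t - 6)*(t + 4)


(1) = h^2 - 5*h
(2) = n^3 - 11*n^2 + 26*n - 16
(3) = y*(y - 6)*(y - 5)
(4) = 5*q*s + s^2
(5) = t^2 - 2*t - 24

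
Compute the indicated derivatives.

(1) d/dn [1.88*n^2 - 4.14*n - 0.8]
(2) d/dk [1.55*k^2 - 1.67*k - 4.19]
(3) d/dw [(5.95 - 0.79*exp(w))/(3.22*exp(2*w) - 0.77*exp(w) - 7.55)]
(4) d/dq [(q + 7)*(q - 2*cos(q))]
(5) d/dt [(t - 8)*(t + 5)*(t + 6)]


(1) = 3.76*n - 4.14
(2) = 3.1*k - 1.67
(3) = (2.5438*exp(2*w) - 38.318*exp(w) + 10.546)*exp(w)/(10.3684*exp(4*w) - 4.9588*exp(3*w) - 48.0291*exp(2*w) + 11.627*exp(w) + 57.0025)
(4) = q + (q + 7)*(2*sin(q) + 1) - 2*cos(q)
(5) = 3*t^2 + 6*t - 58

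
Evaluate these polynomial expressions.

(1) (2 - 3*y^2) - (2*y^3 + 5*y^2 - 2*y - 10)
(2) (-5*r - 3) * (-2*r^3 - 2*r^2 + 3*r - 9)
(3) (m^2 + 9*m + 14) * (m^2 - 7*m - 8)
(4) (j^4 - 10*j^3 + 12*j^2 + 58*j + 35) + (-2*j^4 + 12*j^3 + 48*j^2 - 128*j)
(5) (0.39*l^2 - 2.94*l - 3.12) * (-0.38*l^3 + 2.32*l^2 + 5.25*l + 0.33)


(1) = -2*y^3 - 8*y^2 + 2*y + 12
(2) = 10*r^4 + 16*r^3 - 9*r^2 + 36*r + 27
(3) = m^4 + 2*m^3 - 57*m^2 - 170*m - 112
(4) = -j^4 + 2*j^3 + 60*j^2 - 70*j + 35
(5) = -0.1482*l^5 + 2.022*l^4 - 3.5877*l^3 - 22.5447*l^2 - 17.3502*l - 1.0296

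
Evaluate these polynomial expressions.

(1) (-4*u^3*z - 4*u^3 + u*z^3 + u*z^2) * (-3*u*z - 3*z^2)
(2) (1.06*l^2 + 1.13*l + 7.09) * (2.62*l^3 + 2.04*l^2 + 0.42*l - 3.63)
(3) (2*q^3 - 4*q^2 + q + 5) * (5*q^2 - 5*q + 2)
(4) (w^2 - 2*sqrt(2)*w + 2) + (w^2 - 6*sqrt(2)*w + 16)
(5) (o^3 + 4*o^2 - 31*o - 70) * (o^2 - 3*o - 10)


(1) = 12*u^4*z^2 + 12*u^4*z + 12*u^3*z^3 + 12*u^3*z^2 - 3*u^2*z^4 - 3*u^2*z^3 - 3*u*z^5 - 3*u*z^4
(2) = 2.7772*l^5 + 5.123*l^4 + 21.3262*l^3 + 11.0904*l^2 - 1.1241*l - 25.7367
(3) = 10*q^5 - 30*q^4 + 29*q^3 + 12*q^2 - 23*q + 10
(4) = 2*w^2 - 8*sqrt(2)*w + 18
(5) = o^5 + o^4 - 53*o^3 - 17*o^2 + 520*o + 700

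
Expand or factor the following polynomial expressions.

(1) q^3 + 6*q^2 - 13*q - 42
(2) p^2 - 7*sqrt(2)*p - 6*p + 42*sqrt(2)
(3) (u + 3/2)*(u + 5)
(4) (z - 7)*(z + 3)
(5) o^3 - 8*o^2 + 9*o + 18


(1) = (q - 3)*(q + 2)*(q + 7)
(2) = (p - 6)*(p - 7*sqrt(2))
(3) = u^2 + 13*u/2 + 15/2
(4) = z^2 - 4*z - 21
(5) = (o - 6)*(o - 3)*(o + 1)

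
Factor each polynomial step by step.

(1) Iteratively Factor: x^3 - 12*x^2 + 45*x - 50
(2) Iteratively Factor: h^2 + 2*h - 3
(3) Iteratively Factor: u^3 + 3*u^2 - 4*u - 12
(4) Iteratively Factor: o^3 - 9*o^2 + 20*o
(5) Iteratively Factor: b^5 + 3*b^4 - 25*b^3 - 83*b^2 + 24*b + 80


(1) = (x - 2)*(x^2 - 10*x + 25) = (x - 5)*(x - 2)*(x - 5)
(2) = (h + 3)*(h - 1)
(3) = (u + 2)*(u^2 + u - 6) = (u - 2)*(u + 2)*(u + 3)
(4) = (o - 4)*(o^2 - 5*o) = (o - 5)*(o - 4)*(o)
(5) = (b + 1)*(b^4 + 2*b^3 - 27*b^2 - 56*b + 80) = (b + 1)*(b + 4)*(b^3 - 2*b^2 - 19*b + 20) = (b + 1)*(b + 4)^2*(b^2 - 6*b + 5) = (b - 1)*(b + 1)*(b + 4)^2*(b - 5)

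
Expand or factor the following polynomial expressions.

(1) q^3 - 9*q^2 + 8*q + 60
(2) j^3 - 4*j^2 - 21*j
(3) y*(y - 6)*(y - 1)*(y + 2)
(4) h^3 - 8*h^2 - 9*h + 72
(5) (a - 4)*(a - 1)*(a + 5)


(1) = (q - 6)*(q - 5)*(q + 2)
(2) = j*(j - 7)*(j + 3)
(3) = y^4 - 5*y^3 - 8*y^2 + 12*y
(4) = (h - 8)*(h - 3)*(h + 3)
(5) = a^3 - 21*a + 20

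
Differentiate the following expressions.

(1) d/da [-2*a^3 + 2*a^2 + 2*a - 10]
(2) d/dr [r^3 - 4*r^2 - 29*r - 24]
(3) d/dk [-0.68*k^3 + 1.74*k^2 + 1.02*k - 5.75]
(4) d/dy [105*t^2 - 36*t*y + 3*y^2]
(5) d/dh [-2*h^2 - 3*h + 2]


(1) = -6*a^2 + 4*a + 2
(2) = 3*r^2 - 8*r - 29
(3) = -2.04*k^2 + 3.48*k + 1.02
(4) = -36*t + 6*y
(5) = -4*h - 3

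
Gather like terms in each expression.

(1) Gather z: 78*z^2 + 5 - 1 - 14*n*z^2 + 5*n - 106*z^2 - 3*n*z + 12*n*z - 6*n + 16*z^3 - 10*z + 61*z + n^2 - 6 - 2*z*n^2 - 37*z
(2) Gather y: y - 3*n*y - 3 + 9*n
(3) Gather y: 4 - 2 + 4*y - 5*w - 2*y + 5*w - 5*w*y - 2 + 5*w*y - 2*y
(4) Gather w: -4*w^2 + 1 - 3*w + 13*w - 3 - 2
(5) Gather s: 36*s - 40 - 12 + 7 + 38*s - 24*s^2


(1) = n^2 - n + 16*z^3 + z^2*(-14*n - 28) + z*(-2*n^2 + 9*n + 14) - 2
(2) = 9*n + y*(1 - 3*n) - 3
(3) = 0
(4) = -4*w^2 + 10*w - 4
(5) = -24*s^2 + 74*s - 45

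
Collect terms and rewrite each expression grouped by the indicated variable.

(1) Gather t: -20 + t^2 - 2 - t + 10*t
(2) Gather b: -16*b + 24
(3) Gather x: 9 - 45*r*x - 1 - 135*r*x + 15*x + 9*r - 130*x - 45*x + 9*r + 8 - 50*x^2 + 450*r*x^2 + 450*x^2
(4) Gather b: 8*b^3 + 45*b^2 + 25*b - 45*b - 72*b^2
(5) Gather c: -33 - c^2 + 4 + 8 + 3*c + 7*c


(1) = t^2 + 9*t - 22
(2) = 24 - 16*b
(3) = 18*r + x^2*(450*r + 400) + x*(-180*r - 160) + 16
(4) = 8*b^3 - 27*b^2 - 20*b
(5) = -c^2 + 10*c - 21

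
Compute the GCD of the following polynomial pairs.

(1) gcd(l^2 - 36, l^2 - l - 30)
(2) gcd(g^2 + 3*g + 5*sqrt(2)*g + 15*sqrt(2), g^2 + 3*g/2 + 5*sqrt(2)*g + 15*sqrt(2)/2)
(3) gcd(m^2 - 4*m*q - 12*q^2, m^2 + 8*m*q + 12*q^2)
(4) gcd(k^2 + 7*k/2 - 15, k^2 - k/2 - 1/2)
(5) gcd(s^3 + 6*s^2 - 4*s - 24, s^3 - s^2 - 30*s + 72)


(1) = gcd((l - 6)*(l + 6), (l - 6)*(l + 5)) = l - 6
(2) = gcd((g + 3)*(g + 5*sqrt(2)), (g + 3/2)*(g + 5*sqrt(2))) = g + 5*sqrt(2)
(3) = m + 2*q
(4) = gcd((k - 5/2)*(k + 6), (k - 1)*(k + 1/2)) = 1
(5) = s + 6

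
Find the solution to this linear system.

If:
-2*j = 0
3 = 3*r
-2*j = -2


Then:
No Solution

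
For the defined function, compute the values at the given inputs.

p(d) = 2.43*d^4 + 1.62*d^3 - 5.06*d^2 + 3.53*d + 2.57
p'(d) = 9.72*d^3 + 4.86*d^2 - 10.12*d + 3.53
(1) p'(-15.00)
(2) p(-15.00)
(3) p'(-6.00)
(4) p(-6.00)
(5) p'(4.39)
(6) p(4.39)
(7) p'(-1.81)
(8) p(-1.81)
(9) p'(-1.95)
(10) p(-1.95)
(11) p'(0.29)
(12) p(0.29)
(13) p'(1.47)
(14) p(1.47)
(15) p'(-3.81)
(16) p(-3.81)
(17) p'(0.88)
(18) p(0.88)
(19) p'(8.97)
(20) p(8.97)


(1) = -31556.17
(2) = 116362.37
(3) = -1860.31
(4) = 2598.59
(5) = 875.12
(6) = 960.14
(7) = -19.87
(8) = -3.92
(9) = -30.33
(10) = -0.43
(11) = 1.24
(12) = 3.22
(13) = 30.03
(14) = 13.32
(15) = -424.94
(16) = 338.12
(17) = 5.01
(18) = 4.32
(19) = 7319.05
(20) = 16528.03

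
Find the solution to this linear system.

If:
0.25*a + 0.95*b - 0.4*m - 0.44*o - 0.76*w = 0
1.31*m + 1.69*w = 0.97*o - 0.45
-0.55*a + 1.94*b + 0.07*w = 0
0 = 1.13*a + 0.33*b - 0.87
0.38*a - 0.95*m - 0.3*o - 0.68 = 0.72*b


Then:
a = 0.72
b = 0.18
m = -0.72
o = 0.48
w = 0.57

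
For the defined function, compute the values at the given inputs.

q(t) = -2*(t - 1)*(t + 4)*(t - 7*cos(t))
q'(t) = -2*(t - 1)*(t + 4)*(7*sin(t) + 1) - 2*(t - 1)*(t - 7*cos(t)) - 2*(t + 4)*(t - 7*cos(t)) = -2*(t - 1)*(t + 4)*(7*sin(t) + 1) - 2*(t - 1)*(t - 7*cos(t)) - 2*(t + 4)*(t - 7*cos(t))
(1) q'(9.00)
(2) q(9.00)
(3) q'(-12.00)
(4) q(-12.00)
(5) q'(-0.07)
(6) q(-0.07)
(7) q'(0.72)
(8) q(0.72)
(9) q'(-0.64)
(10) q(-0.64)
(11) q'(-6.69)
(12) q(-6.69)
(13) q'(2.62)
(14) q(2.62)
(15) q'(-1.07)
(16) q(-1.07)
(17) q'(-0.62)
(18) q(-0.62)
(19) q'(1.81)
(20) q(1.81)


(1) = -1453.92
(2) = -3198.61
(3) = -1741.34
(4) = 3724.65
(5) = 44.63
(6) = -59.32
(7) = 55.18
(8) = -12.01
(9) = -13.53
(10) = -68.93
(11) = -199.12
(12) = 542.75
(13) = -239.46
(14) = -186.37
(15) = -54.73
(16) = -53.75
(17) = -11.35
(18) = -69.18
(19) = -119.34
(20) = -32.65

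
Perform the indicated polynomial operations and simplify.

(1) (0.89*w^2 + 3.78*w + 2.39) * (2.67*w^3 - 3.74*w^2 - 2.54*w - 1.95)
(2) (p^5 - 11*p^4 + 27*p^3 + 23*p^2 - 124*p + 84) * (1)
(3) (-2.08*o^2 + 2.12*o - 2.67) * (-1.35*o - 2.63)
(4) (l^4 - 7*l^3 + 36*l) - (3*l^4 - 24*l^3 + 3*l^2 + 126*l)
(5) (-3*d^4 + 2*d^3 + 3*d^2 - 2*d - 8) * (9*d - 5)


(1) = 2.3763*w^5 + 6.764*w^4 - 10.0165*w^3 - 20.2753*w^2 - 13.4416*w - 4.6605
(2) = p^5 - 11*p^4 + 27*p^3 + 23*p^2 - 124*p + 84
(3) = 2.808*o^3 + 2.6084*o^2 - 1.9711*o + 7.0221
(4) = -2*l^4 + 17*l^3 - 3*l^2 - 90*l
(5) = -27*d^5 + 33*d^4 + 17*d^3 - 33*d^2 - 62*d + 40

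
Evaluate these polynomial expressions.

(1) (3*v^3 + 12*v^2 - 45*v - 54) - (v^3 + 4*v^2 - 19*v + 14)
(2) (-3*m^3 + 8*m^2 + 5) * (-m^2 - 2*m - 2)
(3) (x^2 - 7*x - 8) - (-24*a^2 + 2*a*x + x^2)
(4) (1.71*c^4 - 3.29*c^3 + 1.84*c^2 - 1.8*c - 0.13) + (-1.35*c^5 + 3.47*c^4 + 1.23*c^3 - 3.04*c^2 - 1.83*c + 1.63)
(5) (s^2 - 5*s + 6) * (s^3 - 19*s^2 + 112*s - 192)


(1) = 2*v^3 + 8*v^2 - 26*v - 68
(2) = 3*m^5 - 2*m^4 - 10*m^3 - 21*m^2 - 10*m - 10
(3) = 24*a^2 - 2*a*x - 7*x - 8
(4) = -1.35*c^5 + 5.18*c^4 - 2.06*c^3 - 1.2*c^2 - 3.63*c + 1.5
(5) = s^5 - 24*s^4 + 213*s^3 - 866*s^2 + 1632*s - 1152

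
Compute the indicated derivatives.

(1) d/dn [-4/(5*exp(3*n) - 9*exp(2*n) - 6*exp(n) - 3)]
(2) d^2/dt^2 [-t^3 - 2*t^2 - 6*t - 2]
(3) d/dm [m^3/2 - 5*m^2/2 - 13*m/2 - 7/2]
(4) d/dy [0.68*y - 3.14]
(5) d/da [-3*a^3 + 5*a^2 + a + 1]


(1) = (60*exp(2*n) - 72*exp(n) - 24)*exp(n)/(-5*exp(3*n) + 9*exp(2*n) + 6*exp(n) + 3)^2
(2) = -6*t - 4
(3) = 3*m^2/2 - 5*m - 13/2
(4) = 0.680000000000000
(5) = -9*a^2 + 10*a + 1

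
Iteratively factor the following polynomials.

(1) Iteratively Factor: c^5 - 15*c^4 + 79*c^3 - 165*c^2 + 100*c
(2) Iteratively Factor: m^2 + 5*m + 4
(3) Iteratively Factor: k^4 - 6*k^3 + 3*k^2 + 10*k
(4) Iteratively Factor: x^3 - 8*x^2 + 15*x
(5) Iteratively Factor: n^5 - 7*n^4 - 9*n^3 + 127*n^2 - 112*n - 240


(1) = (c - 5)*(c^4 - 10*c^3 + 29*c^2 - 20*c) = (c - 5)^2*(c^3 - 5*c^2 + 4*c) = c*(c - 5)^2*(c^2 - 5*c + 4) = c*(c - 5)^2*(c - 4)*(c - 1)
(2) = (m + 1)*(m + 4)
(3) = (k)*(k^3 - 6*k^2 + 3*k + 10) = k*(k - 5)*(k^2 - k - 2) = k*(k - 5)*(k - 2)*(k + 1)
(4) = (x - 3)*(x^2 - 5*x) = (x - 5)*(x - 3)*(x)
(5) = (n - 5)*(n^4 - 2*n^3 - 19*n^2 + 32*n + 48) = (n - 5)*(n + 4)*(n^3 - 6*n^2 + 5*n + 12) = (n - 5)*(n - 3)*(n + 4)*(n^2 - 3*n - 4) = (n - 5)*(n - 3)*(n + 1)*(n + 4)*(n - 4)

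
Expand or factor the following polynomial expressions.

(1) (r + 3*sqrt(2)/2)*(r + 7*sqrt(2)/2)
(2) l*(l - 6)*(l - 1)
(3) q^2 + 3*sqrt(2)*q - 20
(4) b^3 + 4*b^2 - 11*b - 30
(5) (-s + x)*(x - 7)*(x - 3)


(1) = r^2 + 5*sqrt(2)*r + 21/2
(2) = l^3 - 7*l^2 + 6*l
(3) = (q - 2*sqrt(2))*(q + 5*sqrt(2))
(4) = (b - 3)*(b + 2)*(b + 5)
(5) = -s*x^2 + 10*s*x - 21*s + x^3 - 10*x^2 + 21*x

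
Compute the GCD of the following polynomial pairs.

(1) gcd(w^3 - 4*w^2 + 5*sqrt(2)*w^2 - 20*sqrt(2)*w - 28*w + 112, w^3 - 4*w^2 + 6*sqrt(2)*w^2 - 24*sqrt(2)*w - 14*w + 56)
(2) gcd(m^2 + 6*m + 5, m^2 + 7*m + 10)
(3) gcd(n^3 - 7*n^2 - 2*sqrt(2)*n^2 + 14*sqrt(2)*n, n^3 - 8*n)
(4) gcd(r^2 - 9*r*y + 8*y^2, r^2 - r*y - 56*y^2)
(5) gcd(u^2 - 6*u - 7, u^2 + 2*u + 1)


(1) = gcd((w - 4)*(w - 2*sqrt(2))*(w + 7*sqrt(2)), (w - 4)*(w - sqrt(2))*(w + 7*sqrt(2))) = w^2 + w*(-4 + 7*sqrt(2)) - 28*sqrt(2)
(2) = m + 5
(3) = n^2 - 2*sqrt(2)*n
(4) = -r + 8*y
(5) = u + 1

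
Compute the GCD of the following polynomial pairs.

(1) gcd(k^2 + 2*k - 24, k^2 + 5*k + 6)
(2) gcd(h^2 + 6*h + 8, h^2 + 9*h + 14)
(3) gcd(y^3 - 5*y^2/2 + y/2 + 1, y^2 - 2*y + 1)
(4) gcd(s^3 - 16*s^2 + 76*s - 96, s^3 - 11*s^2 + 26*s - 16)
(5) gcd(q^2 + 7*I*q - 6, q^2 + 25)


(1) = 1
(2) = gcd((h + 2)*(h + 4), (h + 2)*(h + 7)) = h + 2
(3) = y - 1
(4) = s^2 - 10*s + 16
(5) = gcd((q + I)*(q + 6*I), (q - 5*I)*(q + 5*I)) = 1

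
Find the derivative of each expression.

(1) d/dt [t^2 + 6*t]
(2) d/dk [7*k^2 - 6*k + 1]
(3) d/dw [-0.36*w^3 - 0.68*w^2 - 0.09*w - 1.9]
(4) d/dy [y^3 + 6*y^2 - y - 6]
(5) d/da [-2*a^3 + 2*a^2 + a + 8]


(1) = 2*t + 6
(2) = 14*k - 6
(3) = -1.08*w^2 - 1.36*w - 0.09
(4) = 3*y^2 + 12*y - 1
(5) = -6*a^2 + 4*a + 1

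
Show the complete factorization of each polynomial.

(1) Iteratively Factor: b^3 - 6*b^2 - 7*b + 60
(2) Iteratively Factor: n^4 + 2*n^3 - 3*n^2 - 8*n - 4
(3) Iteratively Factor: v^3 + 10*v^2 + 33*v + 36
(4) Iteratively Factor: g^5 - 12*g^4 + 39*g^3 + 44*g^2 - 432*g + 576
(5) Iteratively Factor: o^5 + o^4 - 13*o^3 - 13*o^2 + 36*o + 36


(1) = (b - 4)*(b^2 - 2*b - 15) = (b - 5)*(b - 4)*(b + 3)
(2) = (n + 1)*(n^3 + n^2 - 4*n - 4) = (n - 2)*(n + 1)*(n^2 + 3*n + 2) = (n - 2)*(n + 1)*(n + 2)*(n + 1)
(3) = (v + 3)*(v^2 + 7*v + 12) = (v + 3)*(v + 4)*(v + 3)
(4) = (g + 3)*(g^4 - 15*g^3 + 84*g^2 - 208*g + 192) = (g - 4)*(g + 3)*(g^3 - 11*g^2 + 40*g - 48) = (g - 4)*(g - 3)*(g + 3)*(g^2 - 8*g + 16) = (g - 4)^2*(g - 3)*(g + 3)*(g - 4)
(5) = (o - 2)*(o^4 + 3*o^3 - 7*o^2 - 27*o - 18) = (o - 2)*(o + 1)*(o^3 + 2*o^2 - 9*o - 18) = (o - 2)*(o + 1)*(o + 3)*(o^2 - o - 6) = (o - 3)*(o - 2)*(o + 1)*(o + 3)*(o + 2)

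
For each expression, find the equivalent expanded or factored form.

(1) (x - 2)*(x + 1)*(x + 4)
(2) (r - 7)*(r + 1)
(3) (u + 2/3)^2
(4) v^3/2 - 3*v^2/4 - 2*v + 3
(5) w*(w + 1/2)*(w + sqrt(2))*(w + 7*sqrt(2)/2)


(1) = x^3 + 3*x^2 - 6*x - 8
(2) = r^2 - 6*r - 7
(3) = u^2 + 4*u/3 + 4/9
(4) = (v/2 + 1)*(v - 2)*(v - 3/2)
(5) = w^4 + w^3/2 + 9*sqrt(2)*w^3/2 + 9*sqrt(2)*w^2/4 + 7*w^2 + 7*w/2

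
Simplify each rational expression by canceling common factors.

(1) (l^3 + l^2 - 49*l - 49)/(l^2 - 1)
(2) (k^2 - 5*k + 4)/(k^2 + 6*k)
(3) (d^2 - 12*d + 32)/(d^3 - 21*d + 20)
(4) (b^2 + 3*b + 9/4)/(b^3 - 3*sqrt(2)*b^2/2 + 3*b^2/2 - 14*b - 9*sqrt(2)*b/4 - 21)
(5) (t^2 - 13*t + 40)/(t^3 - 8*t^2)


(1) = (l^2 - 49)/(l - 1)
(2) = (k^2 - 5*k + 4)/(k^2 + 6*k)
(3) = (d - 8)/(d^2 + 4*d - 5)
(4) = (16*b + 24)/(16*b^2 - 24*sqrt(2)*b - 224)
(5) = (t - 5)/t^2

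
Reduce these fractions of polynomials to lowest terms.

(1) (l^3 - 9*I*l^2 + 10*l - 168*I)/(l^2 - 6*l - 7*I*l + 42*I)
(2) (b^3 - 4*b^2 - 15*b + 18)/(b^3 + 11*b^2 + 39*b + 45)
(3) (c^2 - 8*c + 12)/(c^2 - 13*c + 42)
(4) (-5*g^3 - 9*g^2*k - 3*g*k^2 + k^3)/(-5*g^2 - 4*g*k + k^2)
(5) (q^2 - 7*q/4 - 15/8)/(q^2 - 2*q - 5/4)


(1) = (l^2 - 2*I*l + 24)/(l - 6)
(2) = (b^2 - 7*b + 6)/(b^2 + 8*b + 15)
(3) = (c - 2)/(c - 7)
(4) = g + k
(5) = (4*q + 3)/(4*q + 2)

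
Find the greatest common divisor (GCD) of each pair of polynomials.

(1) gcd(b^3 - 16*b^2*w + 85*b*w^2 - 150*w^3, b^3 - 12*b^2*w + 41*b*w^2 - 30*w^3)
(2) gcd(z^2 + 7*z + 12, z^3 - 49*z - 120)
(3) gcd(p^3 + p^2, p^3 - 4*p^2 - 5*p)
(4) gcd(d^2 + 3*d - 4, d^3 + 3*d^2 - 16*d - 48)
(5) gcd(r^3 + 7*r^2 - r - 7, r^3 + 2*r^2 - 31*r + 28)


(1) = b^2 - 11*b*w + 30*w^2
(2) = gcd((z + 3)*(z + 4), (z - 8)*(z + 3)*(z + 5)) = z + 3
(3) = p^2 + p
(4) = gcd((d - 1)*(d + 4), (d - 4)*(d + 3)*(d + 4)) = d + 4
(5) = gcd((r - 1)*(r + 1)*(r + 7), (r - 4)*(r - 1)*(r + 7)) = r^2 + 6*r - 7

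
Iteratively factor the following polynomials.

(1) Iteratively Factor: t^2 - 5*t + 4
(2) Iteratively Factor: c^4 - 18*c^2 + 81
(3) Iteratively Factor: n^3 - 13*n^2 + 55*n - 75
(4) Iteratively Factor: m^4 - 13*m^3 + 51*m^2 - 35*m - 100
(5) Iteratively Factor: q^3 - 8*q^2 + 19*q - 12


(1) = (t - 4)*(t - 1)
(2) = (c + 3)*(c^3 - 3*c^2 - 9*c + 27) = (c - 3)*(c + 3)*(c^2 - 9) = (c - 3)^2*(c + 3)*(c + 3)
(3) = (n - 5)*(n^2 - 8*n + 15) = (n - 5)^2*(n - 3)
(4) = (m - 5)*(m^3 - 8*m^2 + 11*m + 20) = (m - 5)*(m - 4)*(m^2 - 4*m - 5) = (m - 5)^2*(m - 4)*(m + 1)
(5) = (q - 1)*(q^2 - 7*q + 12) = (q - 3)*(q - 1)*(q - 4)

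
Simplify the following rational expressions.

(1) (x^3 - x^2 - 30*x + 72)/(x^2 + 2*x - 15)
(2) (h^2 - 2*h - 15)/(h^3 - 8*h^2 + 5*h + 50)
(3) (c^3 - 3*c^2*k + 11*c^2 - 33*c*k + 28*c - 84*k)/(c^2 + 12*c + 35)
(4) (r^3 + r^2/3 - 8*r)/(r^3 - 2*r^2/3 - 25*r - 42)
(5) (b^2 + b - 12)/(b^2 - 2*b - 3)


(1) = (x^2 + 2*x - 24)/(x + 5)
(2) = (h + 3)/(h^2 - 3*h - 10)
(3) = (c^2 - 3*c*k + 4*c - 12*k)/(c + 5)
(4) = (3*r^2 - 8*r)/(3*r^2 - 11*r - 42)
(5) = (b + 4)/(b + 1)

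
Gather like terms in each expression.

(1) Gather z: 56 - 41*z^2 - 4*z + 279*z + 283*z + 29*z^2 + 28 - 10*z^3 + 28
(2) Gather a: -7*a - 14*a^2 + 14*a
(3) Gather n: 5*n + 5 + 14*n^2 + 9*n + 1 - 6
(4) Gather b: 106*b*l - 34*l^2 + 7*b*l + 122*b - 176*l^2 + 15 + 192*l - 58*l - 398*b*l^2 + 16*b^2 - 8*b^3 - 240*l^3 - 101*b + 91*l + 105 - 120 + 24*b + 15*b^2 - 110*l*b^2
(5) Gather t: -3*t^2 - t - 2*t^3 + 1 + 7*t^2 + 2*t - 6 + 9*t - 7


(1) = -10*z^3 - 12*z^2 + 558*z + 112
(2) = -14*a^2 + 7*a
(3) = 14*n^2 + 14*n
(4) = -8*b^3 + b^2*(31 - 110*l) + b*(-398*l^2 + 113*l + 45) - 240*l^3 - 210*l^2 + 225*l
(5) = -2*t^3 + 4*t^2 + 10*t - 12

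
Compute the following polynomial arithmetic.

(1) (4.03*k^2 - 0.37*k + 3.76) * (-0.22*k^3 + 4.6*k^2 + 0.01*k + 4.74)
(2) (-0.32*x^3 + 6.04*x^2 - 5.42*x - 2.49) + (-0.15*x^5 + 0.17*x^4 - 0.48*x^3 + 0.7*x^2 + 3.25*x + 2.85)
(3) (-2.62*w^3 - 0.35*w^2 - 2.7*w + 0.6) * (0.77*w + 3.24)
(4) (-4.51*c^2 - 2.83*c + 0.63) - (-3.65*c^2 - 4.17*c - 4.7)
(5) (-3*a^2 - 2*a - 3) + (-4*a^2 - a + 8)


(1) = -0.8866*k^5 + 18.6194*k^4 - 2.4889*k^3 + 36.3945*k^2 - 1.7162*k + 17.8224
(2) = -0.15*x^5 + 0.17*x^4 - 0.8*x^3 + 6.74*x^2 - 2.17*x + 0.36
(3) = -2.0174*w^4 - 8.7583*w^3 - 3.213*w^2 - 8.286*w + 1.944
(4) = -0.86*c^2 + 1.34*c + 5.33
(5) = -7*a^2 - 3*a + 5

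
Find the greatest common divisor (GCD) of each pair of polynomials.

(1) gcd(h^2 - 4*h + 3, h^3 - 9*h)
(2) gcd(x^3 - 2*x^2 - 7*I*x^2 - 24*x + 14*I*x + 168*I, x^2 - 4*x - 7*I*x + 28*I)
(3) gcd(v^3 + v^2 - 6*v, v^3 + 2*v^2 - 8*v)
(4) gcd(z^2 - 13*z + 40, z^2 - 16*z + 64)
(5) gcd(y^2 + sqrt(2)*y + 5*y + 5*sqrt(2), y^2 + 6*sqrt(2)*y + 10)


(1) = h - 3
(2) = gcd((x - 6)*(x + 4)*(x - 7*I), (x - 4)*(x - 7*I)) = x - 7*I
(3) = gcd(v*(v - 2)*(v + 3), v*(v - 2)*(v + 4)) = v^2 - 2*v
(4) = z - 8
(5) = gcd((y + 5)*(y + sqrt(2)), (y + sqrt(2))*(y + 5*sqrt(2))) = y + sqrt(2)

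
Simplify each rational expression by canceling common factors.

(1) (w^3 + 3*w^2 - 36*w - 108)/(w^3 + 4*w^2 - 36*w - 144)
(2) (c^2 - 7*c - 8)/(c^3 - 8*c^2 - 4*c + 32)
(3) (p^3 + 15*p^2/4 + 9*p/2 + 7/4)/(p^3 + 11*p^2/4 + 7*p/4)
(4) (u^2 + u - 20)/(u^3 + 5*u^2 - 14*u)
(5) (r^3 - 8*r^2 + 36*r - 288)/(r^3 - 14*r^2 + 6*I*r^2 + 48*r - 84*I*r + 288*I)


(1) = (w + 3)/(w + 4)
(2) = (c + 1)/(c^2 - 4)
(3) = (p + 1)/p
(4) = (u^2 + u - 20)/(u^3 + 5*u^2 - 14*u)
(5) = (r - 6*I)/(r - 6)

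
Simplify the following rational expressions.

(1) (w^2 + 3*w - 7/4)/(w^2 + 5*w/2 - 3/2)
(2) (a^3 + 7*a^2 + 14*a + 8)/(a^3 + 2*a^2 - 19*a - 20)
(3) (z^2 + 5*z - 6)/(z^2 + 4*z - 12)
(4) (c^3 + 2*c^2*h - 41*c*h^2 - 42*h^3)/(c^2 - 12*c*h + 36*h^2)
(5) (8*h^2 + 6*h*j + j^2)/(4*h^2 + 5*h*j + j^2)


(1) = (2*w + 7)/(2*w + 6)
(2) = (a^2 + 6*a + 8)/(a^2 + a - 20)
(3) = (z - 1)/(z - 2)
(4) = (c^2 + 8*c*h + 7*h^2)/(c - 6*h)
(5) = (2*h + j)/(h + j)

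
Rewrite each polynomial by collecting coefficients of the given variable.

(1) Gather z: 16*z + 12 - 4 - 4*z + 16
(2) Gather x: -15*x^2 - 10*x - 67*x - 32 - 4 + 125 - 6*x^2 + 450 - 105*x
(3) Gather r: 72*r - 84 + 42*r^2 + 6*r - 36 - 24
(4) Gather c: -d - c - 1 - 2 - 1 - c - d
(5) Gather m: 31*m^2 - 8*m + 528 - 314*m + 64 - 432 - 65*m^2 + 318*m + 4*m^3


(1) = 12*z + 24
(2) = -21*x^2 - 182*x + 539
(3) = 42*r^2 + 78*r - 144
(4) = -2*c - 2*d - 4
(5) = 4*m^3 - 34*m^2 - 4*m + 160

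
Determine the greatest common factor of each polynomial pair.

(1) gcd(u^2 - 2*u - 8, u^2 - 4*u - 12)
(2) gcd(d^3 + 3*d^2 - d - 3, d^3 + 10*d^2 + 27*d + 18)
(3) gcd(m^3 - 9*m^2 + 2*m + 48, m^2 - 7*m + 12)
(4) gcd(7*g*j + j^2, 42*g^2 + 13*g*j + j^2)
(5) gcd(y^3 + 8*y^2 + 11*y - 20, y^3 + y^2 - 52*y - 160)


(1) = gcd((u - 4)*(u + 2), (u - 6)*(u + 2)) = u + 2
(2) = d^2 + 4*d + 3
(3) = gcd((m - 8)*(m - 3)*(m + 2), (m - 4)*(m - 3)) = m - 3
(4) = 7*g + j
(5) = y^2 + 9*y + 20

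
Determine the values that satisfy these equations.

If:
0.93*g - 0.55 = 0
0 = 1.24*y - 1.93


Then:
g = 0.59
y = 1.56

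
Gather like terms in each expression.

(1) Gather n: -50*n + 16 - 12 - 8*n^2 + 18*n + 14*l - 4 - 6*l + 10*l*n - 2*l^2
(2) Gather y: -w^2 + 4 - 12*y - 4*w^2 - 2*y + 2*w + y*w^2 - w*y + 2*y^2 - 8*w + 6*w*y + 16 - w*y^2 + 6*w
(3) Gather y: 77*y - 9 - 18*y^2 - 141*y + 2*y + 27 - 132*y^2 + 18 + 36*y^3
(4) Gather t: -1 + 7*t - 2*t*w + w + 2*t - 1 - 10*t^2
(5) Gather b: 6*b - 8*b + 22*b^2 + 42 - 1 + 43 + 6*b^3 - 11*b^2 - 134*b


(1) = -2*l^2 + 8*l - 8*n^2 + n*(10*l - 32)
(2) = -5*w^2 + y^2*(2 - w) + y*(w^2 + 5*w - 14) + 20
(3) = 36*y^3 - 150*y^2 - 62*y + 36
(4) = -10*t^2 + t*(9 - 2*w) + w - 2
(5) = 6*b^3 + 11*b^2 - 136*b + 84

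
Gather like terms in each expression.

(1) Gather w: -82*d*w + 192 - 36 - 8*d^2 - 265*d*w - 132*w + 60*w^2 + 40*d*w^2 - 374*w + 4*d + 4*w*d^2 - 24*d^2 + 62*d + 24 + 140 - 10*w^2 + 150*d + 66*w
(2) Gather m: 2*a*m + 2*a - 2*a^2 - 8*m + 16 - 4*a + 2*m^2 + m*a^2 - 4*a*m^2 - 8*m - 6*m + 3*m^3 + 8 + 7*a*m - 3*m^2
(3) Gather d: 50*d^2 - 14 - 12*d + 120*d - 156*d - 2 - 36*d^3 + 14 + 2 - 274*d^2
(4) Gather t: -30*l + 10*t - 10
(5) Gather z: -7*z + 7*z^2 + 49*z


(1) = -32*d^2 + 216*d + w^2*(40*d + 50) + w*(4*d^2 - 347*d - 440) + 320
(2) = -2*a^2 - 2*a + 3*m^3 + m^2*(-4*a - 1) + m*(a^2 + 9*a - 22) + 24
(3) = -36*d^3 - 224*d^2 - 48*d
(4) = -30*l + 10*t - 10
(5) = 7*z^2 + 42*z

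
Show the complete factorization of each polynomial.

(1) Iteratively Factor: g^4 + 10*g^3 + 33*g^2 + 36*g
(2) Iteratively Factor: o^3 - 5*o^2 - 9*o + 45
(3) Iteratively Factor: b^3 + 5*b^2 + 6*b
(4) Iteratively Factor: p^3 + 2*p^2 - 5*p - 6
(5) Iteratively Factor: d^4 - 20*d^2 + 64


(1) = (g + 3)*(g^3 + 7*g^2 + 12*g) = g*(g + 3)*(g^2 + 7*g + 12) = g*(g + 3)^2*(g + 4)
(2) = (o - 5)*(o^2 - 9) = (o - 5)*(o - 3)*(o + 3)
(3) = (b + 2)*(b^2 + 3*b) = b*(b + 2)*(b + 3)
(4) = (p + 3)*(p^2 - p - 2) = (p - 2)*(p + 3)*(p + 1)
(5) = (d + 2)*(d^3 - 2*d^2 - 16*d + 32) = (d + 2)*(d + 4)*(d^2 - 6*d + 8) = (d - 2)*(d + 2)*(d + 4)*(d - 4)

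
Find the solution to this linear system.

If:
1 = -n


Then:
n = -1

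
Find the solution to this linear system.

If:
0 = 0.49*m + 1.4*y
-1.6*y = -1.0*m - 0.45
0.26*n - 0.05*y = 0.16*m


Then:
m = -0.29
n = -0.16
y = 0.10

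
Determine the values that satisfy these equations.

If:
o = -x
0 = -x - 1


Then:
o = 1
x = -1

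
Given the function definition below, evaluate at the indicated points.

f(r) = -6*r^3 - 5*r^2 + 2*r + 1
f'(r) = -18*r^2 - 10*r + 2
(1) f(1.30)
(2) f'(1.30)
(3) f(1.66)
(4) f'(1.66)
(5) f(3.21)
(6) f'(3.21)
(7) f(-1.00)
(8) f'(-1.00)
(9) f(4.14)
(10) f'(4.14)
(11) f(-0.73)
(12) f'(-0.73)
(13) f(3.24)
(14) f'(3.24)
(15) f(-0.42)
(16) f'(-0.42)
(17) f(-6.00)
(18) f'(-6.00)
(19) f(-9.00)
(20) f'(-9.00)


(1) = -18.03
(2) = -41.42
(3) = -36.90
(4) = -64.20
(5) = -242.56
(6) = -215.57
(7) = 0.00
(8) = -6.00
(9) = -502.17
(10) = -347.91
(11) = -0.79
(12) = -0.29
(13) = -249.08
(14) = -219.36
(15) = -0.28
(16) = 3.02
(17) = 1105.00
(18) = -586.00
(19) = 3952.00
(20) = -1366.00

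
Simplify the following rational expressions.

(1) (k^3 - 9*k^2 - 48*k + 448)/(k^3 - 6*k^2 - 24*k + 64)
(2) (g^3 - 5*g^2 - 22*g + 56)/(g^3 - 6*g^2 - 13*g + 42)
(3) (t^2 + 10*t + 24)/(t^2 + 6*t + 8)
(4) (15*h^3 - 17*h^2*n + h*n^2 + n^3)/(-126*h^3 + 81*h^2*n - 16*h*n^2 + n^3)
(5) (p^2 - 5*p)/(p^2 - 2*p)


(1) = (k^2 - k - 56)/(k^2 + 2*k - 8)
(2) = (g + 4)/(g + 3)
(3) = (t + 6)/(t + 2)
(4) = (-5*h^2 + 4*h*n + n^2)/(42*h^2 - 13*h*n + n^2)
(5) = (p - 5)/(p - 2)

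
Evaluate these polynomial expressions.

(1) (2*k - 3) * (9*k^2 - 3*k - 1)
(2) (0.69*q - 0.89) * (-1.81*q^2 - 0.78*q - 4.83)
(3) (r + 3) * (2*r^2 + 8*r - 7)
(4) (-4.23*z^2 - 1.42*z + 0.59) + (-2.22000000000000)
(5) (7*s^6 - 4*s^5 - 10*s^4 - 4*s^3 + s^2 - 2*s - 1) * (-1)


(1) = 18*k^3 - 33*k^2 + 7*k + 3
(2) = -1.2489*q^3 + 1.0727*q^2 - 2.6385*q + 4.2987
(3) = 2*r^3 + 14*r^2 + 17*r - 21
(4) = -4.23*z^2 - 1.42*z - 1.63
(5) = -7*s^6 + 4*s^5 + 10*s^4 + 4*s^3 - s^2 + 2*s + 1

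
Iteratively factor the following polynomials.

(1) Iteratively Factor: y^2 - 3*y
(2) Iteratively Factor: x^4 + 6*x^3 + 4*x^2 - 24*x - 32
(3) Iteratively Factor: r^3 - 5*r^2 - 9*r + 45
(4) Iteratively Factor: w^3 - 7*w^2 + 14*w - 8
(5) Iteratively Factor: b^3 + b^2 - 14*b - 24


(1) = (y)*(y - 3)
(2) = (x - 2)*(x^3 + 8*x^2 + 20*x + 16) = (x - 2)*(x + 2)*(x^2 + 6*x + 8) = (x - 2)*(x + 2)*(x + 4)*(x + 2)
(3) = (r - 5)*(r^2 - 9) = (r - 5)*(r + 3)*(r - 3)
(4) = (w - 2)*(w^2 - 5*w + 4) = (w - 4)*(w - 2)*(w - 1)
(5) = (b + 3)*(b^2 - 2*b - 8) = (b + 2)*(b + 3)*(b - 4)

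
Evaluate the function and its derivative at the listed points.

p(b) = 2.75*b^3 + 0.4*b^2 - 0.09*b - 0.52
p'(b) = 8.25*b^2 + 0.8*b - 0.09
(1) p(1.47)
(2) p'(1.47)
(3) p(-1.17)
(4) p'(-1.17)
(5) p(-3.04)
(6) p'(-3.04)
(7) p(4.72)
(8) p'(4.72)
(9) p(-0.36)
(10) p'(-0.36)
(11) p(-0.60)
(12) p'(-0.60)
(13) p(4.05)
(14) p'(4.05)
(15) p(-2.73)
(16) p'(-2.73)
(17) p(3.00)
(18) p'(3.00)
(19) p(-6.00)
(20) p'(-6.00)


(1) = 8.95
(2) = 18.91
(3) = -4.27
(4) = 10.27
(5) = -73.81
(6) = 73.72
(7) = 297.14
(8) = 187.48
(9) = -0.56
(10) = 0.69
(11) = -0.92
(12) = 2.40
(13) = 188.36
(14) = 138.47
(15) = -53.25
(16) = 59.21
(17) = 77.06
(18) = 76.56
(19) = -579.58
(20) = 292.11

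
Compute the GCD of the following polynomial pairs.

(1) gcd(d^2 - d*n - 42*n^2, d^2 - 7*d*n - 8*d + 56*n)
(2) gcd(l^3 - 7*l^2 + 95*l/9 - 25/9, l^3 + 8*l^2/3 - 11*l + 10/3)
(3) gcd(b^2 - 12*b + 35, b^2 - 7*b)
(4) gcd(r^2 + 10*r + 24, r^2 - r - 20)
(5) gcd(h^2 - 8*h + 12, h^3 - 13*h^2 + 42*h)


(1) = gcd((d - 7*n)*(d + 6*n), (d - 8)*(d - 7*n)) = d - 7*n
(2) = gcd((l - 5)*(l - 5/3)*(l - 1/3), (l - 2)*(l - 1/3)*(l + 5)) = l - 1/3
(3) = gcd((b - 7)*(b - 5), b*(b - 7)) = b - 7
(4) = r + 4
(5) = h - 6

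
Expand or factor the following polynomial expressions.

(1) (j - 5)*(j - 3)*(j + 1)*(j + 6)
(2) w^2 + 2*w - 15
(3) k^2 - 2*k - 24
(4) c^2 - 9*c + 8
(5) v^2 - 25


(1) = j^4 - j^3 - 35*j^2 + 57*j + 90
(2) = (w - 3)*(w + 5)
(3) = (k - 6)*(k + 4)
(4) = (c - 8)*(c - 1)
(5) = (v - 5)*(v + 5)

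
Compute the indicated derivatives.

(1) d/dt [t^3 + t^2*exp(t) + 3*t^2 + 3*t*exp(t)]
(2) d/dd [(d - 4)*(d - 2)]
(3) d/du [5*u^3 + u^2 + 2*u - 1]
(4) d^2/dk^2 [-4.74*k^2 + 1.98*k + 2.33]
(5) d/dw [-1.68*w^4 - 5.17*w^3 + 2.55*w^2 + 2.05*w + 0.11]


(1) = t^2*exp(t) + 3*t^2 + 5*t*exp(t) + 6*t + 3*exp(t)
(2) = 2*d - 6
(3) = 15*u^2 + 2*u + 2
(4) = -9.48000000000000
(5) = -6.72*w^3 - 15.51*w^2 + 5.1*w + 2.05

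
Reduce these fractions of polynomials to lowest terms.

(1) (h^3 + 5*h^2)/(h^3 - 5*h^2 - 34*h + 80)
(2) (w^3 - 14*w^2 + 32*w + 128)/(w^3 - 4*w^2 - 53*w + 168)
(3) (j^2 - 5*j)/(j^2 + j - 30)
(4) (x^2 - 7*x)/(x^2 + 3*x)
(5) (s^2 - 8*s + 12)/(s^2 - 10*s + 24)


(1) = h^2/(h^2 - 10*h + 16)
(2) = (w^2 - 6*w - 16)/(w^2 + 4*w - 21)
(3) = j/(j + 6)
(4) = (x - 7)/(x + 3)
(5) = (s - 2)/(s - 4)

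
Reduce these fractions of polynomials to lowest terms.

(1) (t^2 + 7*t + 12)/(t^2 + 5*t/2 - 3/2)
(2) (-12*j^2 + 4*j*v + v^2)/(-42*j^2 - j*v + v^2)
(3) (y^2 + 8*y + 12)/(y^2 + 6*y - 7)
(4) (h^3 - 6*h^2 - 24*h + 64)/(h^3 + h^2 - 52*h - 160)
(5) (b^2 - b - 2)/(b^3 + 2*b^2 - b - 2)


(1) = (2*t + 8)/(2*t - 1)
(2) = (-2*j + v)/(-7*j + v)
(3) = (y^2 + 8*y + 12)/(y^2 + 6*y - 7)
(4) = (h - 2)/(h + 5)
(5) = (b - 2)/(b^2 + b - 2)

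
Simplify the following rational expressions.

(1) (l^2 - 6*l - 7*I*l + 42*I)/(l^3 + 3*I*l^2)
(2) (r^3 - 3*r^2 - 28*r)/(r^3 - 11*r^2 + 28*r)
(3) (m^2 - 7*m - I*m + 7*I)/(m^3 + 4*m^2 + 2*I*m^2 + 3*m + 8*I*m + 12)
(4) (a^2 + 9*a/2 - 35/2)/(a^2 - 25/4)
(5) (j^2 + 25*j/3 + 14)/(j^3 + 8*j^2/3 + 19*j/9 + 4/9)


(1) = (l^2 + l*(-6 - 7*I) + 42*I)/(l^3 + 3*I*l^2)
(2) = (r + 4)/(r - 4)
(3) = (m - 7)/(m^2 + m*(4 + 3*I) + 12*I)
(4) = (2*a + 14)/(2*a + 5)
(5) = (9*j^2 + 75*j + 126)/(9*j^3 + 24*j^2 + 19*j + 4)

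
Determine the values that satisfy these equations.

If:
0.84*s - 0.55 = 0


Then:
s = 0.65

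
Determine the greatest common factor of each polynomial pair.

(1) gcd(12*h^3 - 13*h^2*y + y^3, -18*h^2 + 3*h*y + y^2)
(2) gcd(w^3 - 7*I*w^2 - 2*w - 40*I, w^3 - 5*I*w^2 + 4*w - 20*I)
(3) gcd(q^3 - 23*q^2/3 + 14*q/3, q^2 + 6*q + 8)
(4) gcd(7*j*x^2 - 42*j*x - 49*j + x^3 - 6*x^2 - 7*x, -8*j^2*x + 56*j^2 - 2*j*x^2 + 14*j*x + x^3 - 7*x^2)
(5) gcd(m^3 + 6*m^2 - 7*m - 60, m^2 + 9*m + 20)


(1) = -3*h + y
(2) = w^2 - 3*I*w + 10
(3) = gcd(q*(q - 7)*(q - 2/3), (q + 2)*(q + 4)) = 1
(4) = x - 7
(5) = m^2 + 9*m + 20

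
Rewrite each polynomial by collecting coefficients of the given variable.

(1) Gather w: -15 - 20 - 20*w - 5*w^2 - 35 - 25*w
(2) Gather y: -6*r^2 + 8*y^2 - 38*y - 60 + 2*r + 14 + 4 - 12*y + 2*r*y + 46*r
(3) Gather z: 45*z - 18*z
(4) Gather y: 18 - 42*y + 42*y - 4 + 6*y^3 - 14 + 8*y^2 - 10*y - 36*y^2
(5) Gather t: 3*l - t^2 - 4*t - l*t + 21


(1) = -5*w^2 - 45*w - 70
(2) = -6*r^2 + 48*r + 8*y^2 + y*(2*r - 50) - 42
(3) = 27*z
(4) = 6*y^3 - 28*y^2 - 10*y
(5) = 3*l - t^2 + t*(-l - 4) + 21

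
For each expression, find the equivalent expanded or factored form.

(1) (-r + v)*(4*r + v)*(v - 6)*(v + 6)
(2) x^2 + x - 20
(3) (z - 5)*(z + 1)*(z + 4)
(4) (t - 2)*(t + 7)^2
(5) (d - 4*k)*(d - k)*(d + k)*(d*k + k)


(1) = -4*r^2*v^2 + 144*r^2 + 3*r*v^3 - 108*r*v + v^4 - 36*v^2
(2) = (x - 4)*(x + 5)
(3) = z^3 - 21*z - 20
(4) = t^3 + 12*t^2 + 21*t - 98
(5) = d^4*k - 4*d^3*k^2 + d^3*k - d^2*k^3 - 4*d^2*k^2 + 4*d*k^4 - d*k^3 + 4*k^4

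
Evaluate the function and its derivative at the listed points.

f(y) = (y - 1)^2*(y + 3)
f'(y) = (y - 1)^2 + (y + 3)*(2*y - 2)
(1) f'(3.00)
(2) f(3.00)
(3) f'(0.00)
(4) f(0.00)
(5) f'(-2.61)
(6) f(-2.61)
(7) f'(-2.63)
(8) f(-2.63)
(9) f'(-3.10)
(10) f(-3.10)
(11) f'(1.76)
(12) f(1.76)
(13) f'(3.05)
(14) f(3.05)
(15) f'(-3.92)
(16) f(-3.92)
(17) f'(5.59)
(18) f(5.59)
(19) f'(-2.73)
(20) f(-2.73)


(1) = 28.00
(2) = 24.00
(3) = -5.00
(4) = 3.00
(5) = 10.22
(6) = 5.08
(7) = 10.49
(8) = 4.88
(9) = 17.63
(10) = -1.68
(11) = 7.81
(12) = 2.75
(13) = 29.01
(14) = 25.43
(15) = 33.26
(16) = -22.27
(17) = 99.92
(18) = 180.97
(19) = 11.90
(20) = 3.76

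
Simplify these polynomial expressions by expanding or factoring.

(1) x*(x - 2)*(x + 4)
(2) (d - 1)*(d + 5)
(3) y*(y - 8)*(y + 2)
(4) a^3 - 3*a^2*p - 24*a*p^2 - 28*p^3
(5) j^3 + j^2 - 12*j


(1) = x^3 + 2*x^2 - 8*x
(2) = d^2 + 4*d - 5
(3) = y^3 - 6*y^2 - 16*y
(4) = (a - 7*p)*(a + 2*p)^2
(5) = j*(j - 3)*(j + 4)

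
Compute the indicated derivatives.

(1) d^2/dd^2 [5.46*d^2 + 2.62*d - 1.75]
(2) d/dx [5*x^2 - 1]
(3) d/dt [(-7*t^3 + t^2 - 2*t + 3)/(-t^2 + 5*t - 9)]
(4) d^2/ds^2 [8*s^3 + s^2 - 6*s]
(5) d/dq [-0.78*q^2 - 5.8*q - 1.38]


(1) = 10.9200000000000
(2) = 10*x
(3) = (7*t^4 - 70*t^3 + 192*t^2 - 12*t + 3)/(t^4 - 10*t^3 + 43*t^2 - 90*t + 81)
(4) = 48*s + 2
(5) = -1.56*q - 5.8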